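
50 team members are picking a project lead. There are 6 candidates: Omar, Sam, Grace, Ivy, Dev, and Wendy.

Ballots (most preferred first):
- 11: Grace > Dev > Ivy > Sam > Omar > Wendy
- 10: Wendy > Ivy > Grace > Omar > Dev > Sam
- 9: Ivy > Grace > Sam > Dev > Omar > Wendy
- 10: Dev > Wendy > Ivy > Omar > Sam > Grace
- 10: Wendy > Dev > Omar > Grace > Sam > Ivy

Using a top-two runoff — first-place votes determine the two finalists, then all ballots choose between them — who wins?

Wendy

Round 1 first-place votes: Omar 0, Sam 0, Grace 11, Ivy 9, Dev 10, Wendy 20. Wendy and Grace advance.
Runoff: Wendy is ranked above Grace on 30 ballots, Grace above Wendy on 20.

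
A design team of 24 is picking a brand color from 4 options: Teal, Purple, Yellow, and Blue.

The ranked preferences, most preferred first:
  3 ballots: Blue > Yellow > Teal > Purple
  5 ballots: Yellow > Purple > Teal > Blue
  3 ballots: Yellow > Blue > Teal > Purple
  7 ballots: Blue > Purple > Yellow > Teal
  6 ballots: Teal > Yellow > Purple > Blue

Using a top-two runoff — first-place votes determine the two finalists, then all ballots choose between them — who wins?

Round 1 first-place votes: Teal 6, Purple 0, Yellow 8, Blue 10. Blue and Yellow advance.
Runoff: Blue is ranked above Yellow on 10 ballots, Yellow above Blue on 14.

Yellow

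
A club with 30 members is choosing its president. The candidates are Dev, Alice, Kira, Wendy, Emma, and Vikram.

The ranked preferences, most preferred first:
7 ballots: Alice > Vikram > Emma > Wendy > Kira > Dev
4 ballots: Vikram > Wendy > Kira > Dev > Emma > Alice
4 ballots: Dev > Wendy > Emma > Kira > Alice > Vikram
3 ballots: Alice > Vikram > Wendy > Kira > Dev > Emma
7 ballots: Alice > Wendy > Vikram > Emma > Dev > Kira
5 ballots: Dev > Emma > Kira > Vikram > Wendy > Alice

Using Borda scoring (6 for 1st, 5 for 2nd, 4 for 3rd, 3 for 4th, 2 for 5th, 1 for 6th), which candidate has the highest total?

Vikram

Dev: 7×1 + 4×3 + 4×6 + 3×2 + 7×2 + 5×6 = 93
Alice: 7×6 + 4×1 + 4×2 + 3×6 + 7×6 + 5×1 = 119
Kira: 7×2 + 4×4 + 4×3 + 3×3 + 7×1 + 5×4 = 78
Wendy: 7×3 + 4×5 + 4×5 + 3×4 + 7×5 + 5×2 = 118
Emma: 7×4 + 4×2 + 4×4 + 3×1 + 7×3 + 5×5 = 101
Vikram: 7×5 + 4×6 + 4×1 + 3×5 + 7×4 + 5×3 = 121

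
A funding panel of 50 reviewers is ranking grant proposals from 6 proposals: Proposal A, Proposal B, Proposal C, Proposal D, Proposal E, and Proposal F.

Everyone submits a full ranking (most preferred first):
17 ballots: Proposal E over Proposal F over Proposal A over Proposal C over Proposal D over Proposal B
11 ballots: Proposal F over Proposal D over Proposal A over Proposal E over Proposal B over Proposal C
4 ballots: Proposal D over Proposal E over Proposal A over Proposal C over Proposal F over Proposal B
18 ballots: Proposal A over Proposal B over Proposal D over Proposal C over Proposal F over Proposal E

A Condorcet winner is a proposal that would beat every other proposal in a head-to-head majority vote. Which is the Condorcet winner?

Proposal F vs Proposal A: 28–22
Proposal F vs Proposal B: 32–18
Proposal F vs Proposal C: 28–22
Proposal F vs Proposal D: 28–22
Proposal F vs Proposal E: 29–21
Proposal F beats every other proposal.

Proposal F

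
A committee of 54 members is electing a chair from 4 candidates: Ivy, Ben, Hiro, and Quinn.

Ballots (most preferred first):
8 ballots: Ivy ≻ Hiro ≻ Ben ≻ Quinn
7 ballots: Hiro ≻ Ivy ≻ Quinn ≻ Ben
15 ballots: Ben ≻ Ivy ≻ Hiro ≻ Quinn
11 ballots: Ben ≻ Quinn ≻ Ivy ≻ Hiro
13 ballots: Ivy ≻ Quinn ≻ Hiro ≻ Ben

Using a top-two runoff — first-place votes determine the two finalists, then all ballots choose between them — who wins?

Ivy

Round 1 first-place votes: Ivy 21, Ben 26, Hiro 7, Quinn 0. Ben and Ivy advance.
Runoff: Ben is ranked above Ivy on 26 ballots, Ivy above Ben on 28.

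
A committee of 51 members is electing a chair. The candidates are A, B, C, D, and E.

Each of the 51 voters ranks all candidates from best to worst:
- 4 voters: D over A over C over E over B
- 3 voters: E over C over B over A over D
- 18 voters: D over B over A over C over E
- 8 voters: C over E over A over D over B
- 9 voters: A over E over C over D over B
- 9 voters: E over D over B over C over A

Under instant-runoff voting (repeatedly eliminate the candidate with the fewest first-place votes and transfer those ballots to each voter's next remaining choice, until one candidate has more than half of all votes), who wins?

Round 1: A 9, B 0, C 8, D 22, E 12. B eliminated.
Round 2: A 9, C 8, D 22, E 12. C eliminated.
Round 3: A 9, D 22, E 20. A eliminated.
Round 4: D 22, E 29. E has a majority (≥26).

E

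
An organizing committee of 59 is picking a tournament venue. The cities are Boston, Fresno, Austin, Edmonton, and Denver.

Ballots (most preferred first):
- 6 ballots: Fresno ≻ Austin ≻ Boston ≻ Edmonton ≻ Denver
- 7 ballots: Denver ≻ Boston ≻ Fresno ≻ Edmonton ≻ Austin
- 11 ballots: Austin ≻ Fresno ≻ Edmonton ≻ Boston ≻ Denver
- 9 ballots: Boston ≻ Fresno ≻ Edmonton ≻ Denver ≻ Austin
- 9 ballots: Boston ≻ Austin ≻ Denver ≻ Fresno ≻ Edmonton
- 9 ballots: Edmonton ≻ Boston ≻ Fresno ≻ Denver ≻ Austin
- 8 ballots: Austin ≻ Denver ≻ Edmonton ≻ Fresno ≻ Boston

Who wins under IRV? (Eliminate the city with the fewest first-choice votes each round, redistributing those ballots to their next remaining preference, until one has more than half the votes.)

Boston

Round 1: Boston 18, Fresno 6, Austin 19, Edmonton 9, Denver 7. Fresno eliminated.
Round 2: Boston 18, Austin 25, Edmonton 9, Denver 7. Denver eliminated.
Round 3: Boston 25, Austin 25, Edmonton 9. Edmonton eliminated.
Round 4: Boston 34, Austin 25. Boston has a majority (≥30).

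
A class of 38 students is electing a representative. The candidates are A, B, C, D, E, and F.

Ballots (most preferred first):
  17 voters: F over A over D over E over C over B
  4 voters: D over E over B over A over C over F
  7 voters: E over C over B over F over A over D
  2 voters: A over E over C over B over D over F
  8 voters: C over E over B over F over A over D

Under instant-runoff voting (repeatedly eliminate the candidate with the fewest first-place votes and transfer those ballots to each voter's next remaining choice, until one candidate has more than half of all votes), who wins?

Round 1: A 2, B 0, C 8, D 4, E 7, F 17. B eliminated.
Round 2: A 2, C 8, D 4, E 7, F 17. A eliminated.
Round 3: C 8, D 4, E 9, F 17. D eliminated.
Round 4: C 8, E 13, F 17. C eliminated.
Round 5: E 21, F 17. E has a majority (≥20).

E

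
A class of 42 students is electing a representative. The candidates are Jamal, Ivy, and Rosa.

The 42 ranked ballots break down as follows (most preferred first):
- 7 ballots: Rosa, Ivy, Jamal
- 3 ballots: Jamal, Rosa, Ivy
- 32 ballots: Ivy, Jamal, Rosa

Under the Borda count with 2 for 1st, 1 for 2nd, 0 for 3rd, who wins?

Ivy

Jamal: 7×0 + 3×2 + 32×1 = 38
Ivy: 7×1 + 3×0 + 32×2 = 71
Rosa: 7×2 + 3×1 + 32×0 = 17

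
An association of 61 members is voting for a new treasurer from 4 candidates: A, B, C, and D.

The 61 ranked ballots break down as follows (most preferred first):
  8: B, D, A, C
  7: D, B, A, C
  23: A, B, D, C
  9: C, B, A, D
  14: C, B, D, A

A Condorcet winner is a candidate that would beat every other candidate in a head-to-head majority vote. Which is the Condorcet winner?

B

B vs A: 38–23
B vs C: 38–23
B vs D: 54–7
B beats every other candidate.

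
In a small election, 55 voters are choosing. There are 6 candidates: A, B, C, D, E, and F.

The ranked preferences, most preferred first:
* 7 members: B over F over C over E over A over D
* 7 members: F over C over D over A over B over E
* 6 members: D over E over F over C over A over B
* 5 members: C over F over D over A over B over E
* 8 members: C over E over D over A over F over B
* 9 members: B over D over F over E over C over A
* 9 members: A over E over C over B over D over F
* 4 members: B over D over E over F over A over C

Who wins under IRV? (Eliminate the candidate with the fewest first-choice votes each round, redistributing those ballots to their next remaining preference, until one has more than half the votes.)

C

Round 1: A 9, B 20, C 13, D 6, E 0, F 7. E eliminated.
Round 2: A 9, B 20, C 13, D 6, F 7. D eliminated.
Round 3: A 9, B 20, C 13, F 13. A eliminated.
Round 4: B 20, C 22, F 13. F eliminated.
Round 5: B 20, C 35. C has a majority (≥28).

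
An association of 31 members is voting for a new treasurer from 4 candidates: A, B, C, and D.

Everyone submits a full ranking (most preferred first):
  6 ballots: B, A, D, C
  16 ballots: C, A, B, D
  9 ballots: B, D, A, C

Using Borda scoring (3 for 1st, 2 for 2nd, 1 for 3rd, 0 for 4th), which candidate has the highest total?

B

A: 6×2 + 16×2 + 9×1 = 53
B: 6×3 + 16×1 + 9×3 = 61
C: 6×0 + 16×3 + 9×0 = 48
D: 6×1 + 16×0 + 9×2 = 24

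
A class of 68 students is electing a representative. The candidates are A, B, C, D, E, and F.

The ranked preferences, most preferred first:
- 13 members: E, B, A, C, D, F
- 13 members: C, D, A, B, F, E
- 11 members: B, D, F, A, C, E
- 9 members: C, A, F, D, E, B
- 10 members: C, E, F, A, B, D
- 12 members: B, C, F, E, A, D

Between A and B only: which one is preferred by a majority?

B

A is ranked above B on 32 ballots; B above A on 36.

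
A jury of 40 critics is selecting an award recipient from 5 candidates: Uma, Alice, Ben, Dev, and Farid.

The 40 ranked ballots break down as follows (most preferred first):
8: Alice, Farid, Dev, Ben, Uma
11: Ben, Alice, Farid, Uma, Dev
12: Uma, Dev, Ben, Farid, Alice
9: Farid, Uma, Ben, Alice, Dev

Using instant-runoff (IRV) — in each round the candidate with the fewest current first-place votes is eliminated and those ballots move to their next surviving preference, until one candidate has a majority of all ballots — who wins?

Round 1: Uma 12, Alice 8, Ben 11, Dev 0, Farid 9. Dev eliminated.
Round 2: Uma 12, Alice 8, Ben 11, Farid 9. Alice eliminated.
Round 3: Uma 12, Ben 11, Farid 17. Ben eliminated.
Round 4: Uma 12, Farid 28. Farid has a majority (≥21).

Farid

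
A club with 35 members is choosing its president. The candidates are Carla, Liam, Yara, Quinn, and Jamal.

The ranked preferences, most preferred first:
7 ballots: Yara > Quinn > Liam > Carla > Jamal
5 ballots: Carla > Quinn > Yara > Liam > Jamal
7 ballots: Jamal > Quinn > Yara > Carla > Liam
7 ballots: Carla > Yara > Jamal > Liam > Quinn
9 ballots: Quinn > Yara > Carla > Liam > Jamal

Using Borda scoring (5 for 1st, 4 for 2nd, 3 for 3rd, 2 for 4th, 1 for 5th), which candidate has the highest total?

Yara

Carla: 7×2 + 5×5 + 7×2 + 7×5 + 9×3 = 115
Liam: 7×3 + 5×2 + 7×1 + 7×2 + 9×2 = 70
Yara: 7×5 + 5×3 + 7×3 + 7×4 + 9×4 = 135
Quinn: 7×4 + 5×4 + 7×4 + 7×1 + 9×5 = 128
Jamal: 7×1 + 5×1 + 7×5 + 7×3 + 9×1 = 77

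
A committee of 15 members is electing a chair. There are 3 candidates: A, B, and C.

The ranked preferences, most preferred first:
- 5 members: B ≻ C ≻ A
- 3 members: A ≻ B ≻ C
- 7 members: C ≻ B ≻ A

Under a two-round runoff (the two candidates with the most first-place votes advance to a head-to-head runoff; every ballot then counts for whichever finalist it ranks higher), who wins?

Round 1 first-place votes: A 3, B 5, C 7. C and B advance.
Runoff: C is ranked above B on 7 ballots, B above C on 8.

B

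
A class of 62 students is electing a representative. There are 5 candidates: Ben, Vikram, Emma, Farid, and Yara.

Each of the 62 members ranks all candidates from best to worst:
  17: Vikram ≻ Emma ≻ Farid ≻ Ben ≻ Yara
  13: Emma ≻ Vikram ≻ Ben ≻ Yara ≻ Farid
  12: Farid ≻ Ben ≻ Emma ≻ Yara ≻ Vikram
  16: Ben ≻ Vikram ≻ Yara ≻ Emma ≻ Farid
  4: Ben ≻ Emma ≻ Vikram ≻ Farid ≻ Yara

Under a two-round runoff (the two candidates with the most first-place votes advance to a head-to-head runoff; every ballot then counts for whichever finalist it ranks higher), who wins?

Round 1 first-place votes: Ben 20, Vikram 17, Emma 13, Farid 12, Yara 0. Ben and Vikram advance.
Runoff: Ben is ranked above Vikram on 32 ballots, Vikram above Ben on 30.

Ben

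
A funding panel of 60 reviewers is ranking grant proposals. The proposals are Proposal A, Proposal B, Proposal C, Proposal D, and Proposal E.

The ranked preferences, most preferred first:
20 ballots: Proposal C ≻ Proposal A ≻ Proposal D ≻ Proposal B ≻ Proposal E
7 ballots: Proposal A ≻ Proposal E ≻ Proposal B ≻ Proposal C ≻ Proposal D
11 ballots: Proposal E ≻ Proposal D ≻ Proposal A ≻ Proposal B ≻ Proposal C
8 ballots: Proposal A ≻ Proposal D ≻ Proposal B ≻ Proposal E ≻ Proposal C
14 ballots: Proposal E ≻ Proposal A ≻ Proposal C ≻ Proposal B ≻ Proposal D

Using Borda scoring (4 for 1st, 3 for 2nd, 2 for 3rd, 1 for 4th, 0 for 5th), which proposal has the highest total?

Proposal A

Proposal A: 20×3 + 7×4 + 11×2 + 8×4 + 14×3 = 184
Proposal B: 20×1 + 7×2 + 11×1 + 8×2 + 14×1 = 75
Proposal C: 20×4 + 7×1 + 11×0 + 8×0 + 14×2 = 115
Proposal D: 20×2 + 7×0 + 11×3 + 8×3 + 14×0 = 97
Proposal E: 20×0 + 7×3 + 11×4 + 8×1 + 14×4 = 129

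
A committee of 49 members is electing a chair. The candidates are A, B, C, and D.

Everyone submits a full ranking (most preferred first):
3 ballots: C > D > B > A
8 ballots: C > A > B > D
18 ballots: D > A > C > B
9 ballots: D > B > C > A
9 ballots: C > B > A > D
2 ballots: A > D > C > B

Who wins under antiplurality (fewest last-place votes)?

Last-place votes: A 12, B 20, C 0, D 17.

C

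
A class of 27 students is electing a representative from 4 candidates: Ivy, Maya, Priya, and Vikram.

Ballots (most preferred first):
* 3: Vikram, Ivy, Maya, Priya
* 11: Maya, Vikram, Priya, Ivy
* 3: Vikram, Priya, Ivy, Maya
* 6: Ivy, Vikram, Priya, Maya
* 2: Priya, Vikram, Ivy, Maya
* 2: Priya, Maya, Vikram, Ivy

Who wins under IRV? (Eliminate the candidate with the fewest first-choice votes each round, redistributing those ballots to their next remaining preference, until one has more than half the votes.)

Round 1: Ivy 6, Maya 11, Priya 4, Vikram 6. Priya eliminated.
Round 2: Ivy 6, Maya 13, Vikram 8. Ivy eliminated.
Round 3: Maya 13, Vikram 14. Vikram has a majority (≥14).

Vikram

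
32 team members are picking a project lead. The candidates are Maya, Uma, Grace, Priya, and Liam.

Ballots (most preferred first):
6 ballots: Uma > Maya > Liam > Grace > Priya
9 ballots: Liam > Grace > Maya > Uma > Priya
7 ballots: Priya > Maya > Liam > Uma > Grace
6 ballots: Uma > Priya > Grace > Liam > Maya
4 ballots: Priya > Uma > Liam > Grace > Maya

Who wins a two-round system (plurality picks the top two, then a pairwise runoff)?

Round 1 first-place votes: Maya 0, Uma 12, Grace 0, Priya 11, Liam 9. Uma and Priya advance.
Runoff: Uma is ranked above Priya on 21 ballots, Priya above Uma on 11.

Uma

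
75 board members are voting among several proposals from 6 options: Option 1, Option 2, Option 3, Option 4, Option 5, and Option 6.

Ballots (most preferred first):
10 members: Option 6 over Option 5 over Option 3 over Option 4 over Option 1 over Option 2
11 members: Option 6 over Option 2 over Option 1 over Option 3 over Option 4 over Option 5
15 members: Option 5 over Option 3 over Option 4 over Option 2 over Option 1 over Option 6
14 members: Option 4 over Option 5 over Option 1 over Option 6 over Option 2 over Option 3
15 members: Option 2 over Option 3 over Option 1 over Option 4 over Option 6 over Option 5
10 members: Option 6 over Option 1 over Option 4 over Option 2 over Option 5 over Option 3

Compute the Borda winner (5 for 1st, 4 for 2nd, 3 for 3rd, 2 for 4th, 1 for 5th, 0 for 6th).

Option 1: 10×1 + 11×3 + 15×1 + 14×3 + 15×3 + 10×4 = 185
Option 2: 10×0 + 11×4 + 15×2 + 14×1 + 15×5 + 10×2 = 183
Option 3: 10×3 + 11×2 + 15×4 + 14×0 + 15×4 + 10×0 = 172
Option 4: 10×2 + 11×1 + 15×3 + 14×5 + 15×2 + 10×3 = 206
Option 5: 10×4 + 11×0 + 15×5 + 14×4 + 15×0 + 10×1 = 181
Option 6: 10×5 + 11×5 + 15×0 + 14×2 + 15×1 + 10×5 = 198

Option 4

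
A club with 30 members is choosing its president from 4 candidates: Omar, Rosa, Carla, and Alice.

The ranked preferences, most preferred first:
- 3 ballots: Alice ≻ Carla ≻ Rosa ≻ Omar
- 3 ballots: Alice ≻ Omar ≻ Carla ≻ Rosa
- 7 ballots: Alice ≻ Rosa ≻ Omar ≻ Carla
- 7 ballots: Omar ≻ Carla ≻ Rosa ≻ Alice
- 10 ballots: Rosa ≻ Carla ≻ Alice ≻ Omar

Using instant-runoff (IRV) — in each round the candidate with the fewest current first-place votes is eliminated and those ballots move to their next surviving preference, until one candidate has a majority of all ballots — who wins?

Round 1: Omar 7, Rosa 10, Carla 0, Alice 13. Carla eliminated.
Round 2: Omar 7, Rosa 10, Alice 13. Omar eliminated.
Round 3: Rosa 17, Alice 13. Rosa has a majority (≥16).

Rosa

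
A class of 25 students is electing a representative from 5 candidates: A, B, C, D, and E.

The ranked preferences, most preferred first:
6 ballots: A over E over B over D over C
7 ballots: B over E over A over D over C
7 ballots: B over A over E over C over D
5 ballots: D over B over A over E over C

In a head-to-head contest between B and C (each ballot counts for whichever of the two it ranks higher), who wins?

B

B is ranked above C on 25 ballots; C above B on 0.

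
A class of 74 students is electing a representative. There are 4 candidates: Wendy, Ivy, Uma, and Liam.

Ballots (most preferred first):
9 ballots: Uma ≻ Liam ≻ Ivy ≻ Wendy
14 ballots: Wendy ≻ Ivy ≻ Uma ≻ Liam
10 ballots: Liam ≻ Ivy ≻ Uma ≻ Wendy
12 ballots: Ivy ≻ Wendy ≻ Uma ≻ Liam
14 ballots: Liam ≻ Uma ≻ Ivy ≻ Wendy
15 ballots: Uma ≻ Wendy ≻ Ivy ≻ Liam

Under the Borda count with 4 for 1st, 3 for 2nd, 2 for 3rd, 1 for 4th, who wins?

Uma

Wendy: 9×1 + 14×4 + 10×1 + 12×3 + 14×1 + 15×3 = 170
Ivy: 9×2 + 14×3 + 10×3 + 12×4 + 14×2 + 15×2 = 196
Uma: 9×4 + 14×2 + 10×2 + 12×2 + 14×3 + 15×4 = 210
Liam: 9×3 + 14×1 + 10×4 + 12×1 + 14×4 + 15×1 = 164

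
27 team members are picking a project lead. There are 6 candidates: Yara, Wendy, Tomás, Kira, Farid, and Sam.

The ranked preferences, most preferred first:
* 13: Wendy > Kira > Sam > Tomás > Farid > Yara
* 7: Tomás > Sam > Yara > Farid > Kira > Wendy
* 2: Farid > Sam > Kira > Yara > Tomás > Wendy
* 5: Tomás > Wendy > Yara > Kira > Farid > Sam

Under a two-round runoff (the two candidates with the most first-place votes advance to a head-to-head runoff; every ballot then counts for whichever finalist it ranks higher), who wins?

Round 1 first-place votes: Yara 0, Wendy 13, Tomás 12, Kira 0, Farid 2, Sam 0. Wendy and Tomás advance.
Runoff: Wendy is ranked above Tomás on 13 ballots, Tomás above Wendy on 14.

Tomás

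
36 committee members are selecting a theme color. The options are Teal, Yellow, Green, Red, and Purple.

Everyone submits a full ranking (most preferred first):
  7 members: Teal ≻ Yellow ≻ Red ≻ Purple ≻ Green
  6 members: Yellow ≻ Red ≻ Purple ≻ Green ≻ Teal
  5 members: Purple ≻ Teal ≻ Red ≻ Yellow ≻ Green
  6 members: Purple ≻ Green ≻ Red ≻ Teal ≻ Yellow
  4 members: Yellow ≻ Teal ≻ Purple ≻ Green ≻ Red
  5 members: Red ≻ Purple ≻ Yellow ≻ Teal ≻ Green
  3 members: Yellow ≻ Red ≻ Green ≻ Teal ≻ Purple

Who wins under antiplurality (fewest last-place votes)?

Last-place votes: Teal 6, Yellow 6, Green 17, Red 4, Purple 3.

Purple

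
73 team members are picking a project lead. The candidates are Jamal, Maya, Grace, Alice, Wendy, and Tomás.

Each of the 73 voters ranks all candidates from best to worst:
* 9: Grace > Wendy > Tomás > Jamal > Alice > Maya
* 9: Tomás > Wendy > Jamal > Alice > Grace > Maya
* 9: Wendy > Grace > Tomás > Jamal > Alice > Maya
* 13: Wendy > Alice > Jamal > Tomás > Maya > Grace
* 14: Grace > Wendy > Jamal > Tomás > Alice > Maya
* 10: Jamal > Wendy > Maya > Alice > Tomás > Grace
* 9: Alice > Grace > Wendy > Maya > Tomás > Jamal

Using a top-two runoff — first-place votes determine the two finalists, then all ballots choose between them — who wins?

Wendy

Round 1 first-place votes: Jamal 10, Maya 0, Grace 23, Alice 9, Wendy 22, Tomás 9. Grace and Wendy advance.
Runoff: Grace is ranked above Wendy on 32 ballots, Wendy above Grace on 41.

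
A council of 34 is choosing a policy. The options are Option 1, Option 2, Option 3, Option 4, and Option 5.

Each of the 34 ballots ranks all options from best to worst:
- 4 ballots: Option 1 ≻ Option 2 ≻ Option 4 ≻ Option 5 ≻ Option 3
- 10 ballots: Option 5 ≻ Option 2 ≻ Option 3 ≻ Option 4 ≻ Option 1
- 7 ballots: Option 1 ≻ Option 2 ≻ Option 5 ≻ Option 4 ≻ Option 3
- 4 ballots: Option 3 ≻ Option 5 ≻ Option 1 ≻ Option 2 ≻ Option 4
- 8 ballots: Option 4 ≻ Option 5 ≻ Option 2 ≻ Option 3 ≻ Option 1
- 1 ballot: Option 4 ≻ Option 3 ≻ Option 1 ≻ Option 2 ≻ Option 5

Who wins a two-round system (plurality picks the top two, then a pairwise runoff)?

Option 5

Round 1 first-place votes: Option 1 11, Option 2 0, Option 3 4, Option 4 9, Option 5 10. Option 1 and Option 5 advance.
Runoff: Option 1 is ranked above Option 5 on 12 ballots, Option 5 above Option 1 on 22.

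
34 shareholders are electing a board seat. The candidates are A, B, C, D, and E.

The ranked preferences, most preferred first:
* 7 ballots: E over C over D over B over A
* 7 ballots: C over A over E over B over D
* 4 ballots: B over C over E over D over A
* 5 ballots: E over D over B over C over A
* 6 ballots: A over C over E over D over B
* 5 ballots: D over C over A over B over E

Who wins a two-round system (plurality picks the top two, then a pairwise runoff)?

C

Round 1 first-place votes: A 6, B 4, C 7, D 5, E 12. E and C advance.
Runoff: E is ranked above C on 12 ballots, C above E on 22.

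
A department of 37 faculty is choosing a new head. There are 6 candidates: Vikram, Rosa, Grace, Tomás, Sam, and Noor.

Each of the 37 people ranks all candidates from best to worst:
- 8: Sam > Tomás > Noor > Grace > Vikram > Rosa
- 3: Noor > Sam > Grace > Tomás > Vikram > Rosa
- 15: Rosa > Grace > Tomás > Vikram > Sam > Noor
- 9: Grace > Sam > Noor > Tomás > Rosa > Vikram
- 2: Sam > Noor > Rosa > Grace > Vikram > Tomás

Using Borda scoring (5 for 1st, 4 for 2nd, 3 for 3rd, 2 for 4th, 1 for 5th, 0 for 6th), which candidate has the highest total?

Grace

Vikram: 8×1 + 3×1 + 15×2 + 9×0 + 2×1 = 43
Rosa: 8×0 + 3×0 + 15×5 + 9×1 + 2×3 = 90
Grace: 8×2 + 3×3 + 15×4 + 9×5 + 2×2 = 134
Tomás: 8×4 + 3×2 + 15×3 + 9×2 + 2×0 = 101
Sam: 8×5 + 3×4 + 15×1 + 9×4 + 2×5 = 113
Noor: 8×3 + 3×5 + 15×0 + 9×3 + 2×4 = 74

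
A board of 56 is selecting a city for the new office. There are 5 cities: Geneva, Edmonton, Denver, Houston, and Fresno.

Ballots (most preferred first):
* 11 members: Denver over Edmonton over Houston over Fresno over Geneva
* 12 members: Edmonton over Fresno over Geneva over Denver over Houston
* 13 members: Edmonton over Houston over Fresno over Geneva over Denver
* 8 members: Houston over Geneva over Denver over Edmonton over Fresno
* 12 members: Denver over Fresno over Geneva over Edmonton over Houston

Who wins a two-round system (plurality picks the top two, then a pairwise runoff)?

Round 1 first-place votes: Geneva 0, Edmonton 25, Denver 23, Houston 8, Fresno 0. Edmonton and Denver advance.
Runoff: Edmonton is ranked above Denver on 25 ballots, Denver above Edmonton on 31.

Denver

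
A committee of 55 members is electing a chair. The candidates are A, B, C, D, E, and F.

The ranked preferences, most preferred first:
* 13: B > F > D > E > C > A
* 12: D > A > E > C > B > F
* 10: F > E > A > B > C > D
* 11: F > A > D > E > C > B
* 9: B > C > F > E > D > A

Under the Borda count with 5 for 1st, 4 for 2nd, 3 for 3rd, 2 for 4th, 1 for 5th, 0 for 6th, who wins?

F

A: 13×0 + 12×4 + 10×3 + 11×4 + 9×0 = 122
B: 13×5 + 12×1 + 10×2 + 11×0 + 9×5 = 142
C: 13×1 + 12×2 + 10×1 + 11×1 + 9×4 = 94
D: 13×3 + 12×5 + 10×0 + 11×3 + 9×1 = 141
E: 13×2 + 12×3 + 10×4 + 11×2 + 9×2 = 142
F: 13×4 + 12×0 + 10×5 + 11×5 + 9×3 = 184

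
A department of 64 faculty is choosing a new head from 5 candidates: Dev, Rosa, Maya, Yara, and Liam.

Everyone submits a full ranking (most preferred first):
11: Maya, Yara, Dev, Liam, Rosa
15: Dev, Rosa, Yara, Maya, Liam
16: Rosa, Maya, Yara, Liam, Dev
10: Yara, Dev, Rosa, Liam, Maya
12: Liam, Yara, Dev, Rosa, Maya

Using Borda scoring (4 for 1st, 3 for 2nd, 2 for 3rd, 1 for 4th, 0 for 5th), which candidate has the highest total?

Dev: 11×2 + 15×4 + 16×0 + 10×3 + 12×2 = 136
Rosa: 11×0 + 15×3 + 16×4 + 10×2 + 12×1 = 141
Maya: 11×4 + 15×1 + 16×3 + 10×0 + 12×0 = 107
Yara: 11×3 + 15×2 + 16×2 + 10×4 + 12×3 = 171
Liam: 11×1 + 15×0 + 16×1 + 10×1 + 12×4 = 85

Yara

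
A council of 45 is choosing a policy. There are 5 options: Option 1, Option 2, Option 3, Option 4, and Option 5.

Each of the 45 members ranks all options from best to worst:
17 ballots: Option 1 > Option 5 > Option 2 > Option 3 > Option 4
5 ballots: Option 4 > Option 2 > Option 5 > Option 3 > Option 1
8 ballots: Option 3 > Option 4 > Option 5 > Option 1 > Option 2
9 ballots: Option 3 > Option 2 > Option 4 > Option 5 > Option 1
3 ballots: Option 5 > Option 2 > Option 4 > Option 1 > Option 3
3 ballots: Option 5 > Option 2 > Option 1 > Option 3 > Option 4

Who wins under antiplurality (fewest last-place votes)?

Option 5

Last-place votes: Option 1 14, Option 2 8, Option 3 3, Option 4 20, Option 5 0.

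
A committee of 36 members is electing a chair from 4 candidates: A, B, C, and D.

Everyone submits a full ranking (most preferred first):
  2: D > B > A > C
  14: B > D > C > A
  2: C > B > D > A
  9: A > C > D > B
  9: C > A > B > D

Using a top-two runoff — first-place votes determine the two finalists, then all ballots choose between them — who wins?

C

Round 1 first-place votes: A 9, B 14, C 11, D 2. B and C advance.
Runoff: B is ranked above C on 16 ballots, C above B on 20.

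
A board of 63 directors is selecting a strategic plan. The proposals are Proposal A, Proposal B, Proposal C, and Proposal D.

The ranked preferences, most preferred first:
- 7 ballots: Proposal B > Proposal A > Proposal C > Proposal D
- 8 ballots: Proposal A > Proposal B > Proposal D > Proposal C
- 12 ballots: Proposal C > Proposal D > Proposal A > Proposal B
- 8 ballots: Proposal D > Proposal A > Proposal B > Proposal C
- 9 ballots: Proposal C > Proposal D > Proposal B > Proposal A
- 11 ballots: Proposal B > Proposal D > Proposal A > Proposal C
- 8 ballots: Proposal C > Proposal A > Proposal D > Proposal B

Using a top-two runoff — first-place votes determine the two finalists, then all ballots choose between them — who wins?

Proposal B

Round 1 first-place votes: Proposal A 8, Proposal B 18, Proposal C 29, Proposal D 8. Proposal C and Proposal B advance.
Runoff: Proposal C is ranked above Proposal B on 29 ballots, Proposal B above Proposal C on 34.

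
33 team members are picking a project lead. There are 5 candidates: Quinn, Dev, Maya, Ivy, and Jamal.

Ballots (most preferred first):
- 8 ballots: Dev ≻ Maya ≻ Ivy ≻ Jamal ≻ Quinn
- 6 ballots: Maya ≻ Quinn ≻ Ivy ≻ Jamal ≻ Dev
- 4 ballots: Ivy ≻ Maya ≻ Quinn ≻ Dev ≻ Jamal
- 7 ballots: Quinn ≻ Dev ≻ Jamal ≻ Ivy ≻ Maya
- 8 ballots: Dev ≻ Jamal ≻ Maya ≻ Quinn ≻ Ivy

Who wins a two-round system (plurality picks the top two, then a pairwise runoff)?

Round 1 first-place votes: Quinn 7, Dev 16, Maya 6, Ivy 4, Jamal 0. Dev and Quinn advance.
Runoff: Dev is ranked above Quinn on 16 ballots, Quinn above Dev on 17.

Quinn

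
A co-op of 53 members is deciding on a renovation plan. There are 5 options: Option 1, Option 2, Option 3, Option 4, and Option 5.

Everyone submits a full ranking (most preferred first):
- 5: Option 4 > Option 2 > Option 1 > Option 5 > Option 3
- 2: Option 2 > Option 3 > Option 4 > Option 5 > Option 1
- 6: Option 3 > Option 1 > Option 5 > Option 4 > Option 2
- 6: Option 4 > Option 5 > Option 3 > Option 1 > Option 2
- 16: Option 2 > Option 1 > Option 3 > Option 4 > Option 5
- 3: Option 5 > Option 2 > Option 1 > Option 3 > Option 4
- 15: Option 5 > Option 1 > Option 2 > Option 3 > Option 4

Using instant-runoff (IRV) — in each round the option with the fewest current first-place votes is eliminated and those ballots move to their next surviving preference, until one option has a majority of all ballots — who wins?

Round 1: Option 1 0, Option 2 18, Option 3 6, Option 4 11, Option 5 18. Option 1 eliminated.
Round 2: Option 2 18, Option 3 6, Option 4 11, Option 5 18. Option 3 eliminated.
Round 3: Option 2 18, Option 4 11, Option 5 24. Option 4 eliminated.
Round 4: Option 2 23, Option 5 30. Option 5 has a majority (≥27).

Option 5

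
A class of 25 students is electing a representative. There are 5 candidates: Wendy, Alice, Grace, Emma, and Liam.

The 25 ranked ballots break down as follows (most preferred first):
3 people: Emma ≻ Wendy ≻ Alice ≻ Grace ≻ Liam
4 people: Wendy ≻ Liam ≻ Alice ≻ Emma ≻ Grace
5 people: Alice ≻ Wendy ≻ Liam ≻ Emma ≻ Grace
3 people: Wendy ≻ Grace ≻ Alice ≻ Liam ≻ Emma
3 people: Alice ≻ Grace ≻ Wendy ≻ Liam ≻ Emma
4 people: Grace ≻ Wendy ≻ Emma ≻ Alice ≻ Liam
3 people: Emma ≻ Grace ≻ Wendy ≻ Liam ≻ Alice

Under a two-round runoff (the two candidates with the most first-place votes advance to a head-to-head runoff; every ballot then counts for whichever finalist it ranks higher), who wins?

Wendy

Round 1 first-place votes: Wendy 7, Alice 8, Grace 4, Emma 6, Liam 0. Alice and Wendy advance.
Runoff: Alice is ranked above Wendy on 8 ballots, Wendy above Alice on 17.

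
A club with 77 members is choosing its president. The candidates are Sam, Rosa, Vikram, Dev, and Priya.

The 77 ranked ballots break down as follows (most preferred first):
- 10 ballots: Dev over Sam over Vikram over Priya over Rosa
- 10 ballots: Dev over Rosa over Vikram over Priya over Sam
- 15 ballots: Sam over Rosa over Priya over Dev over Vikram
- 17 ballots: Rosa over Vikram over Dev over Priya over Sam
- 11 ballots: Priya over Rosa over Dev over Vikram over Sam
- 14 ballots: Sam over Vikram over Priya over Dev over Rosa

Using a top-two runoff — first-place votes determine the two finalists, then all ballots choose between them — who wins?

Round 1 first-place votes: Sam 29, Rosa 17, Vikram 0, Dev 20, Priya 11. Sam and Dev advance.
Runoff: Sam is ranked above Dev on 29 ballots, Dev above Sam on 48.

Dev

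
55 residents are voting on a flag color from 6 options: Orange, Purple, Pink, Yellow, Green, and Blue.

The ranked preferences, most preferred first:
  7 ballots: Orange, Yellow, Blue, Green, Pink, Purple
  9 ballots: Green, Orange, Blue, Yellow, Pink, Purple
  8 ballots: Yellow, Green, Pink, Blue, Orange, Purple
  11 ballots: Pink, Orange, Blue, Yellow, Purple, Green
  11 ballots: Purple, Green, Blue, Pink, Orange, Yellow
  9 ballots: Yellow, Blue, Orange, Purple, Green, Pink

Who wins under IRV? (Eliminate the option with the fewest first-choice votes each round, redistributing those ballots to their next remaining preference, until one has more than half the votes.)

Yellow

Round 1: Orange 7, Purple 11, Pink 11, Yellow 17, Green 9, Blue 0. Blue eliminated.
Round 2: Orange 7, Purple 11, Pink 11, Yellow 17, Green 9. Orange eliminated.
Round 3: Purple 11, Pink 11, Yellow 24, Green 9. Green eliminated.
Round 4: Purple 11, Pink 11, Yellow 33. Yellow has a majority (≥28).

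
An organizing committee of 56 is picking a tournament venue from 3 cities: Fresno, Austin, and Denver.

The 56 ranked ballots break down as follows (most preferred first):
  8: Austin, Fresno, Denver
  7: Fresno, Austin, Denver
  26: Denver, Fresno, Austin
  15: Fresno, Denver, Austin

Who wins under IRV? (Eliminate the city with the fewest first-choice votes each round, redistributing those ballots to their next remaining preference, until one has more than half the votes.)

Round 1: Fresno 22, Austin 8, Denver 26. Austin eliminated.
Round 2: Fresno 30, Denver 26. Fresno has a majority (≥29).

Fresno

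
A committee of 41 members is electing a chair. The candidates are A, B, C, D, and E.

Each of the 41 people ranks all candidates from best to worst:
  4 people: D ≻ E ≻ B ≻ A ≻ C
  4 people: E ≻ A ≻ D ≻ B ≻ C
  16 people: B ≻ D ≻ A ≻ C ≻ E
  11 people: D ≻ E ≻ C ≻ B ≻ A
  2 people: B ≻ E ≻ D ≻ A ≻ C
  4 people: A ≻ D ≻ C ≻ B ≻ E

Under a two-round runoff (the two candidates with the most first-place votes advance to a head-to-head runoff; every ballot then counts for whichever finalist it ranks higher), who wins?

D

Round 1 first-place votes: A 4, B 18, C 0, D 15, E 4. B and D advance.
Runoff: B is ranked above D on 18 ballots, D above B on 23.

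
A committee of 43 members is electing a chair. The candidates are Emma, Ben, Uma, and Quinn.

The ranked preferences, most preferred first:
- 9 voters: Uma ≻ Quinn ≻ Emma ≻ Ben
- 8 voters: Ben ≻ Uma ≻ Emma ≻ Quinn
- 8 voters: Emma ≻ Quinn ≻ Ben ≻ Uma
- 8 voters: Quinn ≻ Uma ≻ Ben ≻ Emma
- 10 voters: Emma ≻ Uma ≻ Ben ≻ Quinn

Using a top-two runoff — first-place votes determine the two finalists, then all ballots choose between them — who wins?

Uma

Round 1 first-place votes: Emma 18, Ben 8, Uma 9, Quinn 8. Emma and Uma advance.
Runoff: Emma is ranked above Uma on 18 ballots, Uma above Emma on 25.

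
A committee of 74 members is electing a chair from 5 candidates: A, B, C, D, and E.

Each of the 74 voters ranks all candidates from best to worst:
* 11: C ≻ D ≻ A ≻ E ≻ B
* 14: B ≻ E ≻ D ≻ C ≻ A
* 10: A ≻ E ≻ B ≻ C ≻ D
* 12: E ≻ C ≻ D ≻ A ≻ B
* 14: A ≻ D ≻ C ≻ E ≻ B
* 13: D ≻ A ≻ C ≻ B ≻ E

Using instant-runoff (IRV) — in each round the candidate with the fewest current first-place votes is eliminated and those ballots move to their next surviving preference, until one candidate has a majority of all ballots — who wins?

Round 1: A 24, B 14, C 11, D 13, E 12. C eliminated.
Round 2: A 24, B 14, D 24, E 12. E eliminated.
Round 3: A 24, B 14, D 36. B eliminated.
Round 4: A 24, D 50. D has a majority (≥38).

D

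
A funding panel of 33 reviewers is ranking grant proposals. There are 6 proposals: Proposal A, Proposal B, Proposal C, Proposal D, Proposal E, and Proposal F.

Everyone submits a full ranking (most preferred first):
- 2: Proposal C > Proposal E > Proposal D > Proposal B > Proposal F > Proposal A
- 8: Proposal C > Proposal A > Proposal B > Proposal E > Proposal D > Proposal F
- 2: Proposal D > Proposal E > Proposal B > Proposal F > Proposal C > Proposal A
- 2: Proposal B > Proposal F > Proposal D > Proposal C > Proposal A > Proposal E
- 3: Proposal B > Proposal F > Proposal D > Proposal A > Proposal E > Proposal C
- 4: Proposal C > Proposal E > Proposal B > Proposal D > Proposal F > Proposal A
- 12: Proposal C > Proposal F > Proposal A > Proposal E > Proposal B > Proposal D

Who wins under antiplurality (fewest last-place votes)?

Proposal B

Last-place votes: Proposal A 8, Proposal B 0, Proposal C 3, Proposal D 12, Proposal E 2, Proposal F 8.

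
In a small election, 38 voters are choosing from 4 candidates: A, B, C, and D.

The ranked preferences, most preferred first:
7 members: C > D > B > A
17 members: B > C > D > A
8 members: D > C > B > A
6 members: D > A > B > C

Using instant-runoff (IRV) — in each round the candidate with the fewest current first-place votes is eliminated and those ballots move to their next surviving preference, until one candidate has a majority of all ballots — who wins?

D

Round 1: A 0, B 17, C 7, D 14. A eliminated.
Round 2: B 17, C 7, D 14. C eliminated.
Round 3: B 17, D 21. D has a majority (≥20).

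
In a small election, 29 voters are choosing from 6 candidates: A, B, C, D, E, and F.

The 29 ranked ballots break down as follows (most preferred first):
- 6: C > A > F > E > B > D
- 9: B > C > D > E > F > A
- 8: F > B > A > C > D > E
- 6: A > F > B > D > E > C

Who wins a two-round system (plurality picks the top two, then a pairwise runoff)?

F

Round 1 first-place votes: A 6, B 9, C 6, D 0, E 0, F 8. B and F advance.
Runoff: B is ranked above F on 9 ballots, F above B on 20.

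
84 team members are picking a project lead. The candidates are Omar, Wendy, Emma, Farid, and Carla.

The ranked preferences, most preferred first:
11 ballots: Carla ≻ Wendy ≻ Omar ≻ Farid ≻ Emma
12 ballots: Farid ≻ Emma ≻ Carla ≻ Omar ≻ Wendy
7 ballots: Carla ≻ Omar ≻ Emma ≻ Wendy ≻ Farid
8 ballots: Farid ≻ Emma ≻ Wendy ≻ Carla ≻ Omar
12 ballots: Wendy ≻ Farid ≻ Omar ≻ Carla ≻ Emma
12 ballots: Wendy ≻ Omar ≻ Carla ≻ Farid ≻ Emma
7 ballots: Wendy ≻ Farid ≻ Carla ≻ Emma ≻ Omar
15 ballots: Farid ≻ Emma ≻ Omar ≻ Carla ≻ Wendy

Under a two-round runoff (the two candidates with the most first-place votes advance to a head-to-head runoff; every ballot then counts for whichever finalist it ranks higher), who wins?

Round 1 first-place votes: Omar 0, Wendy 31, Emma 0, Farid 35, Carla 18. Farid and Wendy advance.
Runoff: Farid is ranked above Wendy on 35 ballots, Wendy above Farid on 49.

Wendy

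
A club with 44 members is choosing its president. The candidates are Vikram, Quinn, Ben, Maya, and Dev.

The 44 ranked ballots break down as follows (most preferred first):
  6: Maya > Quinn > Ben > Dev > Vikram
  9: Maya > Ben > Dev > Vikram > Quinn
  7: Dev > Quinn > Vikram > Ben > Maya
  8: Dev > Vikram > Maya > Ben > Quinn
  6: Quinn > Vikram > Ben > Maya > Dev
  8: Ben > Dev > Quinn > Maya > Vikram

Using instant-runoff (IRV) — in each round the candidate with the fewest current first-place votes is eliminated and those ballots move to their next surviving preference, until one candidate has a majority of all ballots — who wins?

Round 1: Vikram 0, Quinn 6, Ben 8, Maya 15, Dev 15. Vikram eliminated.
Round 2: Quinn 6, Ben 8, Maya 15, Dev 15. Quinn eliminated.
Round 3: Ben 14, Maya 15, Dev 15. Ben eliminated.
Round 4: Maya 21, Dev 23. Dev has a majority (≥23).

Dev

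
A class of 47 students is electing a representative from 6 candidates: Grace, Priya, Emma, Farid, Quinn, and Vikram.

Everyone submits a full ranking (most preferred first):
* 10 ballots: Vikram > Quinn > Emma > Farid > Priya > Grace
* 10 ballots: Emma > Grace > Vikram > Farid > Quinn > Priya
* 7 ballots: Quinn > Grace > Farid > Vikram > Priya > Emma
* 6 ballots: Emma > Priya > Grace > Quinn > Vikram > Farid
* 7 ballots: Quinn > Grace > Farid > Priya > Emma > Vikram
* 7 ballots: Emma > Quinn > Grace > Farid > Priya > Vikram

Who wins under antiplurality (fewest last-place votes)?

Last-place votes: Grace 10, Priya 10, Emma 7, Farid 6, Quinn 0, Vikram 14.

Quinn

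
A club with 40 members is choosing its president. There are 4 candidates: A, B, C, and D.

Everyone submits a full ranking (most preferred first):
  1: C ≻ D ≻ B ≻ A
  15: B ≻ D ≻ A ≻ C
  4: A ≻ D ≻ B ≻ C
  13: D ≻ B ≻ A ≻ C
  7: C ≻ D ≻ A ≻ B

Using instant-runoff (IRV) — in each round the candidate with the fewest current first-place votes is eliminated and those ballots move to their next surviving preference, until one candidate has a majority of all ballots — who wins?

Round 1: A 4, B 15, C 8, D 13. A eliminated.
Round 2: B 15, C 8, D 17. C eliminated.
Round 3: B 15, D 25. D has a majority (≥21).

D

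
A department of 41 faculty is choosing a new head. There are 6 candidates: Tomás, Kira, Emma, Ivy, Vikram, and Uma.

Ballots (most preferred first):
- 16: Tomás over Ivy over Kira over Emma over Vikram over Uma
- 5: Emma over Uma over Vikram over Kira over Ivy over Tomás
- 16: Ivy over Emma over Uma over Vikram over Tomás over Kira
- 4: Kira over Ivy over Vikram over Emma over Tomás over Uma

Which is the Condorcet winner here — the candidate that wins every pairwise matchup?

Ivy

Ivy vs Tomás: 25–16
Ivy vs Kira: 32–9
Ivy vs Emma: 36–5
Ivy vs Vikram: 36–5
Ivy vs Uma: 36–5
Ivy beats every other candidate.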